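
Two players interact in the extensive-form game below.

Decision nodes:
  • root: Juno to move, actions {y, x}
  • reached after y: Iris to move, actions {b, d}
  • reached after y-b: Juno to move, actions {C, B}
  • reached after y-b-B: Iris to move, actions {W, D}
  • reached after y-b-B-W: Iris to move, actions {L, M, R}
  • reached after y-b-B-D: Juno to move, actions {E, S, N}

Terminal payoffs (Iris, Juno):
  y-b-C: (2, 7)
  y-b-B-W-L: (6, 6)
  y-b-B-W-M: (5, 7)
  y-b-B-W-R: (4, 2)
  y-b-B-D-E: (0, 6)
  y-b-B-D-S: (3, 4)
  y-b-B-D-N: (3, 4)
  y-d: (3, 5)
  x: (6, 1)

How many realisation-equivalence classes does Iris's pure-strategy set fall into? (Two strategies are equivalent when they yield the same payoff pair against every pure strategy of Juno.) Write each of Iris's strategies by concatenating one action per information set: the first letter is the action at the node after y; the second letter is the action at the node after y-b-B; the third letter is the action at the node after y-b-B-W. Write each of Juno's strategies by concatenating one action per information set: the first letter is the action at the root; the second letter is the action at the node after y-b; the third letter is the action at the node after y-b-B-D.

Iris has 12 pure strategies: bWL, bWM, bWR, bDL, bDM, bDR, dWL, dWM, dWR, dDL, dDM, dDR. Columns: yCE, yCS, yCN, yBE, yBS, yBN, xCE, xCS, xCN, xBE, xBS, xBN.
{bWL} → row (2,7) (2,7) (2,7) (6,6) (6,6) (6,6) (6,1) (6,1) (6,1) (6,1) (6,1) (6,1)
{bWM} → row (2,7) (2,7) (2,7) (5,7) (5,7) (5,7) (6,1) (6,1) (6,1) (6,1) (6,1) (6,1)
{bWR} → row (2,7) (2,7) (2,7) (4,2) (4,2) (4,2) (6,1) (6,1) (6,1) (6,1) (6,1) (6,1)
{bDL, bDM, bDR} → row (2,7) (2,7) (2,7) (0,6) (3,4) (3,4) (6,1) (6,1) (6,1) (6,1) (6,1) (6,1)
{dWL, dWM, dWR, dDL, dDM, dDR} → row (3,5) (3,5) (3,5) (3,5) (3,5) (3,5) (6,1) (6,1) (6,1) (6,1) (6,1) (6,1)
That's 5 distinct rows out of 12 strategies.

5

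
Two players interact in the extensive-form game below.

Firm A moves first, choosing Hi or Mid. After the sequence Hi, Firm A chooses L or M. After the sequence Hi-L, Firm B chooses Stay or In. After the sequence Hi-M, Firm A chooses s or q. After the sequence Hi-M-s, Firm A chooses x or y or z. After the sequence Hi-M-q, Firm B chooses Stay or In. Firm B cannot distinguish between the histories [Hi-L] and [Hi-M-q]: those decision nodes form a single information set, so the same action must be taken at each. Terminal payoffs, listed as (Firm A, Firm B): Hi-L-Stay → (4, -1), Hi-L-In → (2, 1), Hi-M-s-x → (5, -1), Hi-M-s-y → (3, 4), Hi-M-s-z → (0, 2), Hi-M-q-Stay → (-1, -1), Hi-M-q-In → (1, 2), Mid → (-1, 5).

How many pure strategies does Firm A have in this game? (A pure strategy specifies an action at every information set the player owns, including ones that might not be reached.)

Firm A owns the root with actions {Hi, Mid} — two choices.
Firm A owns the node after Hi with actions {L, M} — two choices.
Firm A owns the node after Hi-M with actions {s, q} — two choices.
Firm A owns the node after Hi-M-s with actions {x, y, z} — three choices.
A pure strategy fixes one action at each information set independently, so the count is the product 2 × 2 × 2 × 3 = 24.

24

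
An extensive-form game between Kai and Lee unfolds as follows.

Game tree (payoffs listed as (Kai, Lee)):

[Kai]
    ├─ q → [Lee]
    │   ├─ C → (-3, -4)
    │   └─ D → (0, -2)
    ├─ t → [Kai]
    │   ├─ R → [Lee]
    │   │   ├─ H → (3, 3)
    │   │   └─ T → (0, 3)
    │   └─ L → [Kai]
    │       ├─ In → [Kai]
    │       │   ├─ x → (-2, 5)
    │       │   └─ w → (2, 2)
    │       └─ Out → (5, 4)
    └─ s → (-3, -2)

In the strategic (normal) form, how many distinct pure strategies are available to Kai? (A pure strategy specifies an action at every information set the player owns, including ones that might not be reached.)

24

Kai owns the root with actions {q, t, s} — three choices.
Kai owns the node after t with actions {R, L} — two choices.
Kai owns the node after t-L with actions {In, Out} — two choices.
Kai owns the node after t-L-In with actions {x, w} — two choices.
A pure strategy fixes one action at each information set independently, so the count is the product 3 × 2 × 2 × 2 = 24.
(For reference, Lee has 4 pure strategies, giving a 24×4 normal-form matrix.)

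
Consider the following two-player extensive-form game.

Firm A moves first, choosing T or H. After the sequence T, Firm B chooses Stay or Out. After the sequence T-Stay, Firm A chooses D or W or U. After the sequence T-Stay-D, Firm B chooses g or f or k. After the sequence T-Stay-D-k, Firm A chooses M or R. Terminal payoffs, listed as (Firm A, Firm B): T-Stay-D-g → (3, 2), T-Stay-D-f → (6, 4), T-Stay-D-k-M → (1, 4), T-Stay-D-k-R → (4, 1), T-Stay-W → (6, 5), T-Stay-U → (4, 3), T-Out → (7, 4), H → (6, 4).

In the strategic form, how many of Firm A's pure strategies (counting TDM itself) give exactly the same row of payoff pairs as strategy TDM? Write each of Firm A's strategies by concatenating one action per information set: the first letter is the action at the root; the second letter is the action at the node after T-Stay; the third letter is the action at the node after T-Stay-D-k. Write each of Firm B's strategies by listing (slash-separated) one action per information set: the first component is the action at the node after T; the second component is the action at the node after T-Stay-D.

Row for TDM (columns Stay/g, Stay/f, Stay/k, Out/g, Out/f, Out/k): (3,2) (6,4) (1,4) (7,4) (7,4) (7,4).
Every one of Firm A's information sets is on the play path for some reply by Firm B when Firm A follows TDM.
Changing the action at any of them therefore changes at least one column, so only TDM itself gives this row.

1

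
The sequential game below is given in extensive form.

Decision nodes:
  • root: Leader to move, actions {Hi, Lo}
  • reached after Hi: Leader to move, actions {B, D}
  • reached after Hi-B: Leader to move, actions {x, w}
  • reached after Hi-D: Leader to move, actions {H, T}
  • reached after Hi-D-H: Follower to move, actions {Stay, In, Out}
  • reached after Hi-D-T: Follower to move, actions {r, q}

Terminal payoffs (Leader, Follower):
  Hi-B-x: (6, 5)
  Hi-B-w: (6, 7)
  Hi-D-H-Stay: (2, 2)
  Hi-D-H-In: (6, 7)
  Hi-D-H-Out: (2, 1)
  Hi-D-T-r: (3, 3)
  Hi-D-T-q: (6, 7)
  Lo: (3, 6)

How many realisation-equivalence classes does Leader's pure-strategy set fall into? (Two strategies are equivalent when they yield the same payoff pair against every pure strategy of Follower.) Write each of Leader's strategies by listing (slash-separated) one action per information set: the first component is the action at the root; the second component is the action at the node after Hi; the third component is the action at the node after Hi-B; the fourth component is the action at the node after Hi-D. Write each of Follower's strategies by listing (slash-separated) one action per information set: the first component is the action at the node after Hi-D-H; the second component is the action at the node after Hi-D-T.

Leader has 16 pure strategies: Hi/B/x/H, Hi/B/x/T, Hi/B/w/H, Hi/B/w/T, Hi/D/x/H, Hi/D/x/T, Hi/D/w/H, Hi/D/w/T, Lo/B/x/H, Lo/B/x/T, Lo/B/w/H, Lo/B/w/T, Lo/D/x/H, Lo/D/x/T, Lo/D/w/H, Lo/D/w/T. Columns: Stay/r, Stay/q, In/r, In/q, Out/r, Out/q.
{Hi/B/x/H, Hi/B/x/T} → row (6,5) (6,5) (6,5) (6,5) (6,5) (6,5)
{Hi/B/w/H, Hi/B/w/T} → row (6,7) (6,7) (6,7) (6,7) (6,7) (6,7)
{Hi/D/x/H, Hi/D/w/H} → row (2,2) (2,2) (6,7) (6,7) (2,1) (2,1)
{Hi/D/x/T, Hi/D/w/T} → row (3,3) (6,7) (3,3) (6,7) (3,3) (6,7)
{Lo/B/x/H, Lo/B/x/T, Lo/B/w/H, Lo/B/w/T, Lo/D/x/H, Lo/D/x/T, Lo/D/w/H, Lo/D/w/T} → row (3,6) (3,6) (3,6) (3,6) (3,6) (3,6)
That's 5 distinct rows out of 16 strategies.

5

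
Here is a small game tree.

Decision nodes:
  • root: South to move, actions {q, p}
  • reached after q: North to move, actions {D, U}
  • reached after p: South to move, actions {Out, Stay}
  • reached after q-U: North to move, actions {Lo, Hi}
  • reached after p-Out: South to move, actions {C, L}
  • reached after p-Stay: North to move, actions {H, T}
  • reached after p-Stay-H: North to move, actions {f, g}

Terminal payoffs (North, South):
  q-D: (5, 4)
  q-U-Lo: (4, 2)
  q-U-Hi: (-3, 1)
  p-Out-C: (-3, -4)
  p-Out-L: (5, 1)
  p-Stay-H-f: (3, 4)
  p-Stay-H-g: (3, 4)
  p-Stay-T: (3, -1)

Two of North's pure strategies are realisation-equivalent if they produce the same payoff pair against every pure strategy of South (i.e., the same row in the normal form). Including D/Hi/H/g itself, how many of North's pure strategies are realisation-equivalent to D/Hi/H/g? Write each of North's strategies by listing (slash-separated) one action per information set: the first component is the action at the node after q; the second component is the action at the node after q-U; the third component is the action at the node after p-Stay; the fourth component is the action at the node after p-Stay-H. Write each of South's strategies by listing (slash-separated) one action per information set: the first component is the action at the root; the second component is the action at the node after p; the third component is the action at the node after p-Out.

4

Row for D/Hi/H/g (columns q/Out/C, q/Out/L, q/Stay/C, q/Stay/L, p/Out/C, p/Out/L, p/Stay/C, p/Stay/L): (5,4) (5,4) (5,4) (5,4) (-3,-4) (5,1) (3,4) (3,4).
Under D/Hi/H/g, North's choice at the node after q-U can never be reached regardless of what South does, so varying those choices leaves every outcome unchanged.
Holding the reachable choices fixed and varying the unreachable one freely already gives 2 equivalent strategies.
Checking the remaining rows, D/Lo/H/f, D/Hi/H/f also happen to give the same payoffs in every column, bringing the total to 4: D/Lo/H/f, D/Lo/H/g, D/Hi/H/f, D/Hi/H/g.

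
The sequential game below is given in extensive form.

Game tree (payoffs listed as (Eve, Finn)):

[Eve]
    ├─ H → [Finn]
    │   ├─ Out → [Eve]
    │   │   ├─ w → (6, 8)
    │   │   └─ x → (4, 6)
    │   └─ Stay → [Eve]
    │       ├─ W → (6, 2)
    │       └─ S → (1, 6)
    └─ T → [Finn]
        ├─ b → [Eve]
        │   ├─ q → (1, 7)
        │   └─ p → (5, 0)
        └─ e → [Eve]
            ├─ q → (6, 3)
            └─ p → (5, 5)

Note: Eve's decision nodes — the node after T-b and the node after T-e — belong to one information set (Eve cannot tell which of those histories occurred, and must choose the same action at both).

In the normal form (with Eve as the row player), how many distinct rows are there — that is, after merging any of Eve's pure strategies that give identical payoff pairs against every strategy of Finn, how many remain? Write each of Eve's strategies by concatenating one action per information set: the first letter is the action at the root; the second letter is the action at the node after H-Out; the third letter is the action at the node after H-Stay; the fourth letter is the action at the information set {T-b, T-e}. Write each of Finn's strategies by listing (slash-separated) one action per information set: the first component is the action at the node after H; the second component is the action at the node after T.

Eve has 16 pure strategies: HwWq, HwWp, HwSq, HwSp, HxWq, HxWp, HxSq, HxSp, TwWq, TwWp, TwSq, TwSp, TxWq, TxWp, TxSq, TxSp. Columns: Out/b, Out/e, Stay/b, Stay/e.
{HwWq, HwWp} → row (6,8) (6,8) (6,2) (6,2)
{HwSq, HwSp} → row (6,8) (6,8) (1,6) (1,6)
{HxWq, HxWp} → row (4,6) (4,6) (6,2) (6,2)
{HxSq, HxSp} → row (4,6) (4,6) (1,6) (1,6)
{TwWq, TwSq, TxWq, TxSq} → row (1,7) (6,3) (1,7) (6,3)
{TwWp, TwSp, TxWp, TxSp} → row (5,0) (5,5) (5,0) (5,5)
That's 6 distinct rows out of 16 strategies.

6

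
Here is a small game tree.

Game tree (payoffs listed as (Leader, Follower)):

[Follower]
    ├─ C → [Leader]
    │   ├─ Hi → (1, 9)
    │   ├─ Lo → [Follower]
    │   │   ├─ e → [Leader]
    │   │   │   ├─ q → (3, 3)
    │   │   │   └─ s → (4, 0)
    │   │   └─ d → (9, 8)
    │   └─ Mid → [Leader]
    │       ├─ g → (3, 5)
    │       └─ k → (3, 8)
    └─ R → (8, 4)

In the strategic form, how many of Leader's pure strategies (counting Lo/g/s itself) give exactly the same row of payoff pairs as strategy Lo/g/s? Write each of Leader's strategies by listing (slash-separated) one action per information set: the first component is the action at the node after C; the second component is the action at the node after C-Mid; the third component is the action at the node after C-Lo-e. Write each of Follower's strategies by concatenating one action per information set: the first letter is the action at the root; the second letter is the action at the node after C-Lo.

Row for Lo/g/s (columns Ce, Cd, Re, Rd): (4,0) (9,8) (8,4) (8,4).
Under Lo/g/s, Leader's choice at the node after C-Mid can never be reached regardless of what Follower does, so varying those choices leaves every outcome unchanged.
Holding the reachable choices fixed and varying the unreachable one freely already gives 2 equivalent strategies.
No other strategy reproduces this row, so those 2 are the full class: Lo/g/s, Lo/k/s.

2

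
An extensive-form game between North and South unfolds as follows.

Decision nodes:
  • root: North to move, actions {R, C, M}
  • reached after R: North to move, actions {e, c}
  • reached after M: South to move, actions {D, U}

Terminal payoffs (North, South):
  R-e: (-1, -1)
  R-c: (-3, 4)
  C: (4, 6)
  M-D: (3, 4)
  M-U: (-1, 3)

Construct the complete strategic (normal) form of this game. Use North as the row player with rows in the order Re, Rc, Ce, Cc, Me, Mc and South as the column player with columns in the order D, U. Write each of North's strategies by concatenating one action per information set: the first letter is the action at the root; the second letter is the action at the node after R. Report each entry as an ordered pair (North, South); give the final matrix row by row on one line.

Row Re: D→(-1,-1), U→(-1,-1)
Row Rc: D→(-3,4), U→(-3,4)
Row Ce: D→(4,6), U→(4,6)
Row Cc: D→(4,6), U→(4,6)
Row Me: D→(3,4), U→(-1,3)
Row Mc: D→(3,4), U→(-1,3)

Re: (-1,-1) (-1,-1) | Rc: (-3,4) (-3,4) | Ce: (4,6) (4,6) | Cc: (4,6) (4,6) | Me: (3,4) (-1,3) | Mc: (3,4) (-1,3)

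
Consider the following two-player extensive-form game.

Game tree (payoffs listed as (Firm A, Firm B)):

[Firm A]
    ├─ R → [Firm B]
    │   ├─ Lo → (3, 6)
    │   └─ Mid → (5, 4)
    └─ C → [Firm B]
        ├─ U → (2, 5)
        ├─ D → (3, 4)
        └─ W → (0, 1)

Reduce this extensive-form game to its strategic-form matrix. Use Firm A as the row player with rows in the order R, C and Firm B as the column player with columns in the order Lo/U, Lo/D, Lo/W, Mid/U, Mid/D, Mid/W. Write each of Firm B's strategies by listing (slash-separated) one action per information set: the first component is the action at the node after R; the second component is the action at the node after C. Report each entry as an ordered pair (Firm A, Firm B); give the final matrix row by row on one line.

Row R: Lo/U→(3,6), Lo/D→(3,6), Lo/W→(3,6), Mid/U→(5,4), Mid/D→(5,4), Mid/W→(5,4)
Row C: Lo/U→(2,5), Lo/D→(3,4), Lo/W→(0,1), Mid/U→(2,5), Mid/D→(3,4), Mid/W→(0,1)

R: (3,6) (3,6) (3,6) (5,4) (5,4) (5,4) | C: (2,5) (3,4) (0,1) (2,5) (3,4) (0,1)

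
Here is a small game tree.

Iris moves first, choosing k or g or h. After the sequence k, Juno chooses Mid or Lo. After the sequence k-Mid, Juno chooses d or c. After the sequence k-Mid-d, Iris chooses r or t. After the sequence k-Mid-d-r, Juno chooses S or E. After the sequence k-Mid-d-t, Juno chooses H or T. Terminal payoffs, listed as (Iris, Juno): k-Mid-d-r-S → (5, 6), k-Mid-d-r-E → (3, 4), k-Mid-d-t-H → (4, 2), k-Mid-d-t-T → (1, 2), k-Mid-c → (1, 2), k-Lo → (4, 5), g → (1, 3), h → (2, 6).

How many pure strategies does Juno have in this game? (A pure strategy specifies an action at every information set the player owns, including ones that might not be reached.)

Juno owns the node after k with actions {Mid, Lo} — two choices.
Juno owns the node after k-Mid with actions {d, c} — two choices.
Juno owns the node after k-Mid-d-r with actions {S, E} — two choices.
Juno owns the node after k-Mid-d-t with actions {H, T} — two choices.
A pure strategy fixes one action at each information set independently, so the count is the product 2 × 2 × 2 × 2 = 16.

16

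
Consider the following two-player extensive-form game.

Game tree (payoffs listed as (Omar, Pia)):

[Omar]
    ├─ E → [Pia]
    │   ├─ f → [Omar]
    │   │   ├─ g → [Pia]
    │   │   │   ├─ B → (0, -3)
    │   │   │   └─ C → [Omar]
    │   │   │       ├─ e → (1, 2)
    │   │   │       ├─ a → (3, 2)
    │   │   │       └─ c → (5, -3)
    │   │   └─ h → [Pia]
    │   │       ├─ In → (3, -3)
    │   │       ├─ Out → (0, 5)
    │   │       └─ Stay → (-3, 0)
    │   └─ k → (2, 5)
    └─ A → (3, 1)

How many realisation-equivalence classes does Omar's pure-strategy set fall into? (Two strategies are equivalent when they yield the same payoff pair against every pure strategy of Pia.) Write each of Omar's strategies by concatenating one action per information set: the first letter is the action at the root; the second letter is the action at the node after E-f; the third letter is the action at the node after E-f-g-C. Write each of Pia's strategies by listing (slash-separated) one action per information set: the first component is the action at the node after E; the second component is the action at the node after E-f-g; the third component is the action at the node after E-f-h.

5

Omar has 12 pure strategies: Ege, Ega, Egc, Ehe, Eha, Ehc, Age, Aga, Agc, Ahe, Aha, Ahc. Columns: f/B/In, f/B/Out, f/B/Stay, f/C/In, f/C/Out, f/C/Stay, k/B/In, k/B/Out, k/B/Stay, k/C/In, k/C/Out, k/C/Stay.
{Ege} → row (0,-3) (0,-3) (0,-3) (1,2) (1,2) (1,2) (2,5) (2,5) (2,5) (2,5) (2,5) (2,5)
{Ega} → row (0,-3) (0,-3) (0,-3) (3,2) (3,2) (3,2) (2,5) (2,5) (2,5) (2,5) (2,5) (2,5)
{Egc} → row (0,-3) (0,-3) (0,-3) (5,-3) (5,-3) (5,-3) (2,5) (2,5) (2,5) (2,5) (2,5) (2,5)
{Ehe, Eha, Ehc} → row (3,-3) (0,5) (-3,0) (3,-3) (0,5) (-3,0) (2,5) (2,5) (2,5) (2,5) (2,5) (2,5)
{Age, Aga, Agc, Ahe, Aha, Ahc} → row (3,1) (3,1) (3,1) (3,1) (3,1) (3,1) (3,1) (3,1) (3,1) (3,1) (3,1) (3,1)
That's 5 distinct rows out of 12 strategies.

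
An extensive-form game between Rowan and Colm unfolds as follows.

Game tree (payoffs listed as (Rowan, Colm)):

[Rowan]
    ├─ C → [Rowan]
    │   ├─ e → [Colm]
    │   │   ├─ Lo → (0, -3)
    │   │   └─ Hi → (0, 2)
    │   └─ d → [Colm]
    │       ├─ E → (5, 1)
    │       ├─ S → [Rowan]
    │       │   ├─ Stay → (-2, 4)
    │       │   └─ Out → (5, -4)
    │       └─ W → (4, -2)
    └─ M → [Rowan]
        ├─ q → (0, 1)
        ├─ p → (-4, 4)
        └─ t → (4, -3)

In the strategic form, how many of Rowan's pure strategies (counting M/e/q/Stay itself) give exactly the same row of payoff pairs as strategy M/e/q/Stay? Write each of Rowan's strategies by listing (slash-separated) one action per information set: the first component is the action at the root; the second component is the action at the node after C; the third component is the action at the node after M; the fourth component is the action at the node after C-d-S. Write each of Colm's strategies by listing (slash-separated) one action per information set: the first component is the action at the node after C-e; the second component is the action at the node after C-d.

4

Row for M/e/q/Stay (columns Lo/E, Lo/S, Lo/W, Hi/E, Hi/S, Hi/W): (0,1) (0,1) (0,1) (0,1) (0,1) (0,1).
Under M/e/q/Stay, Rowan's choice at the node after C and at the node after C-d-S can never be reached regardless of what Colm does, so varying those choices leaves every outcome unchanged.
Holding the reachable choices fixed and varying the unreachable ones freely already gives 2 × 2 = 4 equivalent strategies.
No other strategy reproduces this row, so those 4 are the full class: M/e/q/Stay, M/e/q/Out, M/d/q/Stay, M/d/q/Out.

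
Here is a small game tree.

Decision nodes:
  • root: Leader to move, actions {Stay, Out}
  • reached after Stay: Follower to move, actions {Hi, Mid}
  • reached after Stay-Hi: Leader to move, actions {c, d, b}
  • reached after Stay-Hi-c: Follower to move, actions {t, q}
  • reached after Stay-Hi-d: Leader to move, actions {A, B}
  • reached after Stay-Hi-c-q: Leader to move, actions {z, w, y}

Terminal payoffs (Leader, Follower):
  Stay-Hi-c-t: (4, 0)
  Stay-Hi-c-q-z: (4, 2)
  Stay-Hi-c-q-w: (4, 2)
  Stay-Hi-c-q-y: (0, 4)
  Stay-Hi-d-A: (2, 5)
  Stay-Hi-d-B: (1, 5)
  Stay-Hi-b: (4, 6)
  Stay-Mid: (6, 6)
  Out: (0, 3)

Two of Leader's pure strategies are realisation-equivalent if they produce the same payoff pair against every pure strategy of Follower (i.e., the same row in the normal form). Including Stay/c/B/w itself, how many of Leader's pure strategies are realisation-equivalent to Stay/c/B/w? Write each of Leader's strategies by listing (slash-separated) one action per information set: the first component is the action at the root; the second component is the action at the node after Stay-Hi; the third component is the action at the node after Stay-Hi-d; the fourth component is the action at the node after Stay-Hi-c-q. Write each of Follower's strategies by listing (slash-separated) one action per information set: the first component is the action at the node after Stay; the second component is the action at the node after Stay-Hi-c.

Row for Stay/c/B/w (columns Hi/t, Hi/q, Mid/t, Mid/q): (4,0) (4,2) (6,6) (6,6).
Under Stay/c/B/w, Leader's choice at the node after Stay-Hi-d can never be reached regardless of what Follower does, so varying those choices leaves every outcome unchanged.
Holding the reachable choices fixed and varying the unreachable one freely already gives 2 equivalent strategies.
Checking the remaining rows, Stay/c/A/z, Stay/c/B/z also happen to give the same payoffs in every column, bringing the total to 4: Stay/c/A/z, Stay/c/A/w, Stay/c/B/z, Stay/c/B/w.

4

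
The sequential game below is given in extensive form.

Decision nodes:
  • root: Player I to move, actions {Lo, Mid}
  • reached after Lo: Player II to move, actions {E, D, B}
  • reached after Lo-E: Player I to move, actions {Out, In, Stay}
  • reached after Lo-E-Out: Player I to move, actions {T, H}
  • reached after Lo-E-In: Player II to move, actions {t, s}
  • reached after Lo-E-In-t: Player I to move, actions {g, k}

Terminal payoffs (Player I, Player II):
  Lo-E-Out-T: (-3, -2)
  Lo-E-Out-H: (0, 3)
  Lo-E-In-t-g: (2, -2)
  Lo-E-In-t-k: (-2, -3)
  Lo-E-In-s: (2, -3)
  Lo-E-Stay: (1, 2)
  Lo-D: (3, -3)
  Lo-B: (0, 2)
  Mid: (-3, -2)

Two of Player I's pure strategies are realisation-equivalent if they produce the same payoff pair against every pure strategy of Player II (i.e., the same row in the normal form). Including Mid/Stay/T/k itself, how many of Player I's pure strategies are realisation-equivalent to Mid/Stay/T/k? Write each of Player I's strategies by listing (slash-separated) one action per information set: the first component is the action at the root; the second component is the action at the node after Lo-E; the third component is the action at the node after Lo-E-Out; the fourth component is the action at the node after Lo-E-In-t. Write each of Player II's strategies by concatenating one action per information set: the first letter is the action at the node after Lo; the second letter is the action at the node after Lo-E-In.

12

Row for Mid/Stay/T/k (columns Et, Es, Dt, Ds, Bt, Bs): (-3,-2) (-3,-2) (-3,-2) (-3,-2) (-3,-2) (-3,-2).
Under Mid/Stay/T/k, Player I's choice at the node after Lo-E and at the node after Lo-E-Out and at the node after Lo-E-In-t can never be reached regardless of what Player II does, so varying those choices leaves every outcome unchanged.
Holding the reachable choices fixed and varying the unreachable ones freely already gives 3 × 2 × 2 = 12 equivalent strategies.
No other strategy reproduces this row, so those 12 are the full class: Mid/Out/T/g, Mid/Out/T/k, Mid/Out/H/g, Mid/Out/H/k, Mid/In/T/g, Mid/In/T/k, Mid/In/H/g, Mid/In/H/k, Mid/Stay/T/g, Mid/Stay/T/k, Mid/Stay/H/g, Mid/Stay/H/k.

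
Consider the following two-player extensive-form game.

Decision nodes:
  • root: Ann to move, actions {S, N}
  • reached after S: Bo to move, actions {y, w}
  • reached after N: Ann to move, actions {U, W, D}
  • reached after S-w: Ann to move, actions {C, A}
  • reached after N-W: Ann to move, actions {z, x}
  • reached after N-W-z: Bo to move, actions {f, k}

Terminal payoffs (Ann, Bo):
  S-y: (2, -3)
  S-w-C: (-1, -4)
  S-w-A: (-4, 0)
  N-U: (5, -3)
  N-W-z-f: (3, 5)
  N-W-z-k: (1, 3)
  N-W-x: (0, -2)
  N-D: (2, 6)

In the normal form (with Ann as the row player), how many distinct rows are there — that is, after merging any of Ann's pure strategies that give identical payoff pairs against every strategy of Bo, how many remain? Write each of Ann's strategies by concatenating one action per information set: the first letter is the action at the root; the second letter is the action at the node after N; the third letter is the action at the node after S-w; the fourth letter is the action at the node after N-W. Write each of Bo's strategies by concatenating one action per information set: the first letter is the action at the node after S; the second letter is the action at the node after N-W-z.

Ann has 24 pure strategies: SUCz, SUCx, SUAz, SUAx, SWCz, SWCx, SWAz, SWAx, SDCz, SDCx, SDAz, SDAx, NUCz, NUCx, NUAz, NUAx, NWCz, NWCx, NWAz, NWAx, NDCz, NDCx, NDAz, NDAx. Columns: yf, yk, wf, wk.
{SUCz, SUCx, SWCz, SWCx, SDCz, SDCx} → row (2,-3) (2,-3) (-1,-4) (-1,-4)
{SUAz, SUAx, SWAz, SWAx, SDAz, SDAx} → row (2,-3) (2,-3) (-4,0) (-4,0)
{NUCz, NUCx, NUAz, NUAx} → row (5,-3) (5,-3) (5,-3) (5,-3)
{NWCz, NWAz} → row (3,5) (1,3) (3,5) (1,3)
{NWCx, NWAx} → row (0,-2) (0,-2) (0,-2) (0,-2)
{NDCz, NDCx, NDAz, NDAx} → row (2,6) (2,6) (2,6) (2,6)
That's 6 distinct rows out of 24 strategies.

6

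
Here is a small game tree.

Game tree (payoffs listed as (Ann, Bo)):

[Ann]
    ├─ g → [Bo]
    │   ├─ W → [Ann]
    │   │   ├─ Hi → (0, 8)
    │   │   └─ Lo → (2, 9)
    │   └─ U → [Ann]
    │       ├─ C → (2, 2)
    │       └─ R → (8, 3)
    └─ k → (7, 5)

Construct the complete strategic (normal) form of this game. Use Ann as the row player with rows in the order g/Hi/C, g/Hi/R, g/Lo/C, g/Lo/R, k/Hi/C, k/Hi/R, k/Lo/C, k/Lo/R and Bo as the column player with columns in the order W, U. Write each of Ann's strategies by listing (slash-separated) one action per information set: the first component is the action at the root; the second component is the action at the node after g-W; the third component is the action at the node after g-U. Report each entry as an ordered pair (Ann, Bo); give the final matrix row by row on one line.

              W        U
g/Hi/C    (0,8)    (2,2)
g/Hi/R    (0,8)    (8,3)
g/Lo/C    (2,9)    (2,2)
g/Lo/R    (2,9)    (8,3)
k/Hi/C    (7,5)    (7,5)
k/Hi/R    (7,5)    (7,5)
k/Lo/C    (7,5)    (7,5)
k/Lo/R    (7,5)    (7,5)

g/Hi/C: (0,8) (2,2) | g/Hi/R: (0,8) (8,3) | g/Lo/C: (2,9) (2,2) | g/Lo/R: (2,9) (8,3) | k/Hi/C: (7,5) (7,5) | k/Hi/R: (7,5) (7,5) | k/Lo/C: (7,5) (7,5) | k/Lo/R: (7,5) (7,5)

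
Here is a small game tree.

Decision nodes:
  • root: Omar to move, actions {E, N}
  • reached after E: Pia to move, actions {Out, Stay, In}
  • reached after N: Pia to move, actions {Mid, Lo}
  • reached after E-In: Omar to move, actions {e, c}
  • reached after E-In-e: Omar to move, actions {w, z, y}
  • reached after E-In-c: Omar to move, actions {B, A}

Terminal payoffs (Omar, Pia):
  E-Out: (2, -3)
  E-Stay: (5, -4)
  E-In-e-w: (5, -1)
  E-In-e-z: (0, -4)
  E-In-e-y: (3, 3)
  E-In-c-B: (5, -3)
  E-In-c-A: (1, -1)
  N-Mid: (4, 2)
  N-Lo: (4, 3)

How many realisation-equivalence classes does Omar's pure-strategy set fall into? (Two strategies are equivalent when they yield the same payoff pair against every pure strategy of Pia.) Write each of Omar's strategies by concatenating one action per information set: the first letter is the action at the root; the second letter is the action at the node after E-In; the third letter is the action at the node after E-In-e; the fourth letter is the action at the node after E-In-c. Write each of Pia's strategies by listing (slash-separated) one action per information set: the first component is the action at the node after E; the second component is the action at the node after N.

6

Omar has 24 pure strategies: EewB, EewA, EezB, EezA, EeyB, EeyA, EcwB, EcwA, EczB, EczA, EcyB, EcyA, NewB, NewA, NezB, NezA, NeyB, NeyA, NcwB, NcwA, NczB, NczA, NcyB, NcyA. Columns: Out/Mid, Out/Lo, Stay/Mid, Stay/Lo, In/Mid, In/Lo.
{EewB, EewA} → row (2,-3) (2,-3) (5,-4) (5,-4) (5,-1) (5,-1)
{EezB, EezA} → row (2,-3) (2,-3) (5,-4) (5,-4) (0,-4) (0,-4)
{EeyB, EeyA} → row (2,-3) (2,-3) (5,-4) (5,-4) (3,3) (3,3)
{EcwB, EczB, EcyB} → row (2,-3) (2,-3) (5,-4) (5,-4) (5,-3) (5,-3)
{EcwA, EczA, EcyA} → row (2,-3) (2,-3) (5,-4) (5,-4) (1,-1) (1,-1)
{NewB, NewA, NezB, NezA, NeyB, NeyA, NcwB, NcwA, NczB, NczA, NcyB, NcyA} → row (4,2) (4,3) (4,2) (4,3) (4,2) (4,3)
That's 6 distinct rows out of 24 strategies.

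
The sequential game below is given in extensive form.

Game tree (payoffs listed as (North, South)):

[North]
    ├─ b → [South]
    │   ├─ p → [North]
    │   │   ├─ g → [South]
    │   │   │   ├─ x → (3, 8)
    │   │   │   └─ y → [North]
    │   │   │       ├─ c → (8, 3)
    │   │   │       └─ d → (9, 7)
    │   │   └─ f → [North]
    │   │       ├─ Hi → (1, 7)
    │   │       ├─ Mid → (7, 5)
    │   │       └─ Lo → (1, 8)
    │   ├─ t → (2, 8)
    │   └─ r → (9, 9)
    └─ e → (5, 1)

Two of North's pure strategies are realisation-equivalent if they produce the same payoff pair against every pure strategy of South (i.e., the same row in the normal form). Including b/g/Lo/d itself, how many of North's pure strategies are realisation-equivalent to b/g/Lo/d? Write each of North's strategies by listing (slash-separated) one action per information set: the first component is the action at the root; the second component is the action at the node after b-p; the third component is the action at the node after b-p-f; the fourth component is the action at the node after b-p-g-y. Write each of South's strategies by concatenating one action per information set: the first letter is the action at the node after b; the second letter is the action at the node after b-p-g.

3

Row for b/g/Lo/d (columns px, py, tx, ty, rx, ry): (3,8) (9,7) (2,8) (2,8) (9,9) (9,9).
Under b/g/Lo/d, North's choice at the node after b-p-f can never be reached regardless of what South does, so varying those choices leaves every outcome unchanged.
Holding the reachable choices fixed and varying the unreachable one freely already gives 3 equivalent strategies.
No other strategy reproduces this row, so those 3 are the full class: b/g/Hi/d, b/g/Mid/d, b/g/Lo/d.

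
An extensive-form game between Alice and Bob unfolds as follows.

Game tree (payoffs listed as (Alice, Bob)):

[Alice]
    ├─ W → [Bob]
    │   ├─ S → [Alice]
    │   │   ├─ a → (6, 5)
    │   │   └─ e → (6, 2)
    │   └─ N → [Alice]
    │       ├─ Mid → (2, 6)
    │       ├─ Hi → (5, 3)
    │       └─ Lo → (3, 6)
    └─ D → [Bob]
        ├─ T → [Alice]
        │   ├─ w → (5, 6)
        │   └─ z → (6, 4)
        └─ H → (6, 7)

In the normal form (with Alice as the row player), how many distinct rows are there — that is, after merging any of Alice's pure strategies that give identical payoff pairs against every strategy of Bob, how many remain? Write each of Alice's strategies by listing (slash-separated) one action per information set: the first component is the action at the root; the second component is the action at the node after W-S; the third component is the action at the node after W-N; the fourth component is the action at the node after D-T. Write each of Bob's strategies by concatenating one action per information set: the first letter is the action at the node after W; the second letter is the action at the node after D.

Alice has 24 pure strategies: W/a/Mid/w, W/a/Mid/z, W/a/Hi/w, W/a/Hi/z, W/a/Lo/w, W/a/Lo/z, W/e/Mid/w, W/e/Mid/z, W/e/Hi/w, W/e/Hi/z, W/e/Lo/w, W/e/Lo/z, D/a/Mid/w, D/a/Mid/z, D/a/Hi/w, D/a/Hi/z, D/a/Lo/w, D/a/Lo/z, D/e/Mid/w, D/e/Mid/z, D/e/Hi/w, D/e/Hi/z, D/e/Lo/w, D/e/Lo/z. Columns: ST, SH, NT, NH.
{W/a/Mid/w, W/a/Mid/z} → row (6,5) (6,5) (2,6) (2,6)
{W/a/Hi/w, W/a/Hi/z} → row (6,5) (6,5) (5,3) (5,3)
{W/a/Lo/w, W/a/Lo/z} → row (6,5) (6,5) (3,6) (3,6)
{W/e/Mid/w, W/e/Mid/z} → row (6,2) (6,2) (2,6) (2,6)
{W/e/Hi/w, W/e/Hi/z} → row (6,2) (6,2) (5,3) (5,3)
{W/e/Lo/w, W/e/Lo/z} → row (6,2) (6,2) (3,6) (3,6)
{D/a/Mid/w, D/a/Hi/w, D/a/Lo/w, D/e/Mid/w, D/e/Hi/w, D/e/Lo/w} → row (5,6) (6,7) (5,6) (6,7)
{D/a/Mid/z, D/a/Hi/z, D/a/Lo/z, D/e/Mid/z, D/e/Hi/z, D/e/Lo/z} → row (6,4) (6,7) (6,4) (6,7)
That's 8 distinct rows out of 24 strategies.

8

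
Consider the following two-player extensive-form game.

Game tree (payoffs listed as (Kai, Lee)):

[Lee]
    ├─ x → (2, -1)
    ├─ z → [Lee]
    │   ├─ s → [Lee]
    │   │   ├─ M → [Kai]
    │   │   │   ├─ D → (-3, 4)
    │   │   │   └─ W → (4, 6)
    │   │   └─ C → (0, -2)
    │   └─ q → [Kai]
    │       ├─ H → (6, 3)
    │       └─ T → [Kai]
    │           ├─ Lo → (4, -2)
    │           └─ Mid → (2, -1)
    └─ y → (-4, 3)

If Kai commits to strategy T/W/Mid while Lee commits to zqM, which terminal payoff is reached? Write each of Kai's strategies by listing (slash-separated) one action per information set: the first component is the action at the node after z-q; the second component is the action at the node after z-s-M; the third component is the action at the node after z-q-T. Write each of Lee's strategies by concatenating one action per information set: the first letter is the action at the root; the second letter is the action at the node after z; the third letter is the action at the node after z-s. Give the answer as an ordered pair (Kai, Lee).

(2, -1)

Trace the play path from the root:
  Lee plays z
  Lee plays q at [z]
  Kai plays T at [z-q]
  Kai plays Mid at [z-q-T]
→ terminal payoff (2, -1).
(Kai's choice at the node after z-s-M is never reached on this path, so it doesn't affect the outcome.)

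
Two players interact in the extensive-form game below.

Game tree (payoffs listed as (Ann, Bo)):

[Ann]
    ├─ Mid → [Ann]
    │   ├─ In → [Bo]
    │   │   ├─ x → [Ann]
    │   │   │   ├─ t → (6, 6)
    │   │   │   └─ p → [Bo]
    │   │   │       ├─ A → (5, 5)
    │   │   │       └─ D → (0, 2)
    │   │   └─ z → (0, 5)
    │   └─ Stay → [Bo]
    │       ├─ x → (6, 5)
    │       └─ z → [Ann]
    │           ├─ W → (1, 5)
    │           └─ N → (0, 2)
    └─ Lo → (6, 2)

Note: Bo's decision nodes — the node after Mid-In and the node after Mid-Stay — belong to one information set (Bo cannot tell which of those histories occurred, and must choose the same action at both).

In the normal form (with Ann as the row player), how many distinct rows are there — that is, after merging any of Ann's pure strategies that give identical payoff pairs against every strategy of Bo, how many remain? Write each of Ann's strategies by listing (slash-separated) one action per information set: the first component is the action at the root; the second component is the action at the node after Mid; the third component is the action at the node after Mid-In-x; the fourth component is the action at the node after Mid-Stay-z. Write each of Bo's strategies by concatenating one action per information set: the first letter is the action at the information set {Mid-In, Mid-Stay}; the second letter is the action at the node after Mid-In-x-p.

Ann has 16 pure strategies: Mid/In/t/W, Mid/In/t/N, Mid/In/p/W, Mid/In/p/N, Mid/Stay/t/W, Mid/Stay/t/N, Mid/Stay/p/W, Mid/Stay/p/N, Lo/In/t/W, Lo/In/t/N, Lo/In/p/W, Lo/In/p/N, Lo/Stay/t/W, Lo/Stay/t/N, Lo/Stay/p/W, Lo/Stay/p/N. Columns: xA, xD, zA, zD.
{Mid/In/t/W, Mid/In/t/N} → row (6,6) (6,6) (0,5) (0,5)
{Mid/In/p/W, Mid/In/p/N} → row (5,5) (0,2) (0,5) (0,5)
{Mid/Stay/t/W, Mid/Stay/p/W} → row (6,5) (6,5) (1,5) (1,5)
{Mid/Stay/t/N, Mid/Stay/p/N} → row (6,5) (6,5) (0,2) (0,2)
{Lo/In/t/W, Lo/In/t/N, Lo/In/p/W, Lo/In/p/N, Lo/Stay/t/W, Lo/Stay/t/N, Lo/Stay/p/W, Lo/Stay/p/N} → row (6,2) (6,2) (6,2) (6,2)
That's 5 distinct rows out of 16 strategies.

5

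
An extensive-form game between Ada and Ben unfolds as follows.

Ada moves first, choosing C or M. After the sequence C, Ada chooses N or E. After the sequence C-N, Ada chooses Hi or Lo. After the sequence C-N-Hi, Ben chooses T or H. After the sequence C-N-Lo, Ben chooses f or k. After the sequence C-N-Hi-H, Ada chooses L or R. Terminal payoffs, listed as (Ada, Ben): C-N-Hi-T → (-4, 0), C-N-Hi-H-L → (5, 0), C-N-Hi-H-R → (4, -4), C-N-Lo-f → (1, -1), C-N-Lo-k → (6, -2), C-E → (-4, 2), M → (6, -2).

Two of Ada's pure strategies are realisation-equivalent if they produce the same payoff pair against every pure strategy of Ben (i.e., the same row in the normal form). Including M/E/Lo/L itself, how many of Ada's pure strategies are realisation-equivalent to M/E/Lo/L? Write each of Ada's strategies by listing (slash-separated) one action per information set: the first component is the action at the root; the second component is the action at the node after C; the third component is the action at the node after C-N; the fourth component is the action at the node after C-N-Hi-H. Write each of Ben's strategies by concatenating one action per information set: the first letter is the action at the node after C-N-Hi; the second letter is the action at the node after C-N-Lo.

8

Row for M/E/Lo/L (columns Tf, Tk, Hf, Hk): (6,-2) (6,-2) (6,-2) (6,-2).
Under M/E/Lo/L, Ada's choice at the node after C and at the node after C-N and at the node after C-N-Hi-H can never be reached regardless of what Ben does, so varying those choices leaves every outcome unchanged.
Holding the reachable choices fixed and varying the unreachable ones freely already gives 2 × 2 × 2 = 8 equivalent strategies.
No other strategy reproduces this row, so those 8 are the full class: M/N/Hi/L, M/N/Hi/R, M/N/Lo/L, M/N/Lo/R, M/E/Hi/L, M/E/Hi/R, M/E/Lo/L, M/E/Lo/R.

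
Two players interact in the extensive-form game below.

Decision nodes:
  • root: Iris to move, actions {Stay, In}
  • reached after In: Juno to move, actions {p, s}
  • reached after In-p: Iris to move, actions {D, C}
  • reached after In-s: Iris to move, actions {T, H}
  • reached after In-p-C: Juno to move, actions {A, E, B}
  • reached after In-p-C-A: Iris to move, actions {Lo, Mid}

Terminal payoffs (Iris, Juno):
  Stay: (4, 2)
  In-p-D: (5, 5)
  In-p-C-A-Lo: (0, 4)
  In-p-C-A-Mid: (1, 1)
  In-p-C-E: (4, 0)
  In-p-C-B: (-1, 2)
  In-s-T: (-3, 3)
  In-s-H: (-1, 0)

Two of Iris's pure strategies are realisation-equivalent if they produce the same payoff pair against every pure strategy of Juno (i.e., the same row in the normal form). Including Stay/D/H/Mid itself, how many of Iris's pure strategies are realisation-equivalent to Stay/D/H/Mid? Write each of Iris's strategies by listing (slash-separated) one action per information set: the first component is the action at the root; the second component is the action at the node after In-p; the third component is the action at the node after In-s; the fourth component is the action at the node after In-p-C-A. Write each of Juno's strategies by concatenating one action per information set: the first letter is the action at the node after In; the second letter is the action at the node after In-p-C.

Row for Stay/D/H/Mid (columns pA, pE, pB, sA, sE, sB): (4,2) (4,2) (4,2) (4,2) (4,2) (4,2).
Under Stay/D/H/Mid, Iris's choice at the node after In-p and at the node after In-s and at the node after In-p-C-A can never be reached regardless of what Juno does, so varying those choices leaves every outcome unchanged.
Holding the reachable choices fixed and varying the unreachable ones freely already gives 2 × 2 × 2 = 8 equivalent strategies.
No other strategy reproduces this row, so those 8 are the full class: Stay/D/T/Lo, Stay/D/T/Mid, Stay/D/H/Lo, Stay/D/H/Mid, Stay/C/T/Lo, Stay/C/T/Mid, Stay/C/H/Lo, Stay/C/H/Mid.

8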